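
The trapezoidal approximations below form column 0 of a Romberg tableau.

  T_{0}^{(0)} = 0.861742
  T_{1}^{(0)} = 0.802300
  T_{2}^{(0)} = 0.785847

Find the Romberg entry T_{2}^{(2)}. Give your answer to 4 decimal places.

Richardson extrapolation on the trapezoidal column (denominator 4−1=3):
T_{1}^{(1)} = (4·0.802300 − 0.861742) / 3 = 0.782486
T_{2}^{(1)} = 0.785847 + (0.785847 − 0.802300)/3 = 0.780363
T_{2}^{(2)} = (16·0.780363 − 0.782486) / 15 = 0.780221

0.7802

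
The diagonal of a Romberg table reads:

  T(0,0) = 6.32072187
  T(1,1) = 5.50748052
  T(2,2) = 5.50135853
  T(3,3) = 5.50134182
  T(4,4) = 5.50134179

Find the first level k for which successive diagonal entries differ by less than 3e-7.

k = 4

|T(1,1) − T(0,0)| = 0.81324135 ≥ 3e-7
|T(2,2) − T(1,1)| = 0.00612199 ≥ 3e-7
|T(3,3) − T(2,2)| = 0.00001671 ≥ 3e-7
|T(4,4) − T(3,3)| = 0.00000003 < 3e-7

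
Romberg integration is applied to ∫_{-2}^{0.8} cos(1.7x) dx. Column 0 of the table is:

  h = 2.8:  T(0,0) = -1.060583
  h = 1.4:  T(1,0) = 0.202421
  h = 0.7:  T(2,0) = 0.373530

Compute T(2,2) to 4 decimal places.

Richardson extrapolation on the trapezoidal column (denominator 4−1=3):
T(1,1) = (4·0.202421 − (-1.060583)) / 3 = 0.623422
T(2,1) = 0.373530 + (0.373530 − 0.202421)/3 = 0.430566
T(2,2) = 0.430566 + (0.430566 − 0.623422)/15 = 0.417709

0.4177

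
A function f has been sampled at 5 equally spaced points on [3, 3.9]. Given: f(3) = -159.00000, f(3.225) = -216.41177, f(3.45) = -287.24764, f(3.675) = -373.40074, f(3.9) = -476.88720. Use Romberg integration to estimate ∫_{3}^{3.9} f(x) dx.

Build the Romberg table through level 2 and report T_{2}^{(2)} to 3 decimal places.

-267.722

T_{0}^{(0)} (trapezoid, 1 panel, h=0.9000): -286.14924
T_{1}^{(0)} (trapezoid, 2 panels, h=0.4500): -272.33606
T_{2}^{(0)} (trapezoid, 4 panels, h=0.2250): -268.87584
T_{1}^{(1)} = -272.33606 + (-272.33606 − (-286.14924))/3 = -267.73167
T_{2}^{(1)} = -268.87584 + (-268.87584 − (-272.33606))/3 = -267.72243
T_{2}^{(2)} = -267.72243 + (-267.72243 − (-267.73167))/15 = -267.72181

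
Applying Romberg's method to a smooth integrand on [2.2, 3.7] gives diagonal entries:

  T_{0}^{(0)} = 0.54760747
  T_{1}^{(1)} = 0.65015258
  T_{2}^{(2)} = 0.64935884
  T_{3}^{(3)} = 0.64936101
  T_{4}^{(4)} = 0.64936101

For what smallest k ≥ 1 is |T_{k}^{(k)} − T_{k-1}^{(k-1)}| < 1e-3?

k = 2

|T_{1}^{(1)} − T_{0}^{(0)}| = 0.10254511 ≥ 1e-3
|T_{2}^{(2)} − T_{1}^{(1)}| = 0.00079374 < 1e-3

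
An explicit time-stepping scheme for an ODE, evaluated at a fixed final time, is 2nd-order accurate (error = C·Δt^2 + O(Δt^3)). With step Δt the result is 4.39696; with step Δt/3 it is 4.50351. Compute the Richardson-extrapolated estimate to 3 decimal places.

4.517

Extrapolated value = (9·A(Δt/3) − A(Δt)) / (9 − 1)
= (9·4.50351 − 4.39696) / 8
= 36.13463 / 8 = 4.51683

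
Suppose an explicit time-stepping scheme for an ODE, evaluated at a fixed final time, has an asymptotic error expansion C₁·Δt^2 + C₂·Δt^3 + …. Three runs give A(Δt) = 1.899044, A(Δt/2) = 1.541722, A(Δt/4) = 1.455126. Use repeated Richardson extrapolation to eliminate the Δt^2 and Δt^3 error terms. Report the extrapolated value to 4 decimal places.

First eliminate the Δt^2 term (factor 2^2 = 4):
  B₁ = (4·1.541722 − 1.899044)/3 = 1.422615
  B₂ = (4·1.455126 − 1.541722)/3 = 1.426261
Then eliminate the Δt^3 term (factor 2^3 = 8):
  (8·1.426261 − 1.422615)/7 = 1.426782

1.4268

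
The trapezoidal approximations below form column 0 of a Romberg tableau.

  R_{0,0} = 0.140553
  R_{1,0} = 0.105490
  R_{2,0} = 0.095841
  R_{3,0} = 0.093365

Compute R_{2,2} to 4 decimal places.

0.0925

R_{1,1} = 0.105490 + (0.105490 − 0.140553)/3 = 0.093802
R_{2,1} = (4·0.095841 − 0.105490) / 3 = 0.092625
R_{2,2} = (16·0.092625 − 0.093802) / 15 = 0.092547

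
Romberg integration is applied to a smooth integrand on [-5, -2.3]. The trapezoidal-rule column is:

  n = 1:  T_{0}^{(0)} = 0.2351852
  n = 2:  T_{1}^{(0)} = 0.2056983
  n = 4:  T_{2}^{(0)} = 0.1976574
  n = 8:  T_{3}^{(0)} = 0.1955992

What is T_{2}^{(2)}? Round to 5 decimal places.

0.19492

Richardson extrapolation on the trapezoidal column (denominator 4−1=3):
T_{1}^{(1)} = (4·0.2056983 − 0.2351852) / 3 = 0.1958693
T_{2}^{(1)} = (4·0.1976574 − 0.2056983) / 3 = 0.1949771
T_{2}^{(2)} = (16·0.1949771 − 0.1958693) / 15 = 0.1949176
(Column j=1 coincides with Simpson's rule on the same nodes.)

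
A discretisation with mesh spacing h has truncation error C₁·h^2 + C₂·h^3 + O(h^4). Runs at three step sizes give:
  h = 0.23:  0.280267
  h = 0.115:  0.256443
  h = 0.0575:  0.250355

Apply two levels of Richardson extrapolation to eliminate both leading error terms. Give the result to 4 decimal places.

First eliminate the h^2 term (factor 2^2 = 4):
  B₁ = (4·0.256443 − 0.280267)/3 = 0.248502
  B₂ = (4·0.250355 − 0.256443)/3 = 0.248326
Then eliminate the h^3 term (factor 2^3 = 8):
  (8·0.248326 − 0.248502)/7 = 0.248301

0.2483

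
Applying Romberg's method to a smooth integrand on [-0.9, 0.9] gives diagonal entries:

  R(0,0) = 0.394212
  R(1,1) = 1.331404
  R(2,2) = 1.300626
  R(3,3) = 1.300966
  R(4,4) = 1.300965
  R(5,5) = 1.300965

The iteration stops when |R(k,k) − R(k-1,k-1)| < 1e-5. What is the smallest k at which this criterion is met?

k = 4

|R(1,1) − R(0,0)| = 0.937192 ≥ 1e-5
|R(2,2) − R(1,1)| = 0.030778 ≥ 1e-5
|R(3,3) − R(2,2)| = 0.000340 ≥ 1e-5
|R(4,4) − R(3,3)| = 0.000001 < 1e-5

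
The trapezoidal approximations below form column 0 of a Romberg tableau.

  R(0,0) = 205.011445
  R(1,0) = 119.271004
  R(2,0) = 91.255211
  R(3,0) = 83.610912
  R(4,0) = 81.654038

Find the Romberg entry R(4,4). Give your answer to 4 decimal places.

80.9975

Richardson extrapolation on the trapezoidal column (denominator 4−1=3):
R(1,1) = 119.271004 + (119.271004 − 205.011445)/3 = 90.690857
R(2,1) = (4·91.255211 − 119.271004) / 3 = 81.916613
R(3,1) = (4·83.610912 − 91.255211) / 3 = 81.062812
R(4,1) = 81.654038 + (81.654038 − 83.610912)/3 = 81.001747
R(2,2) = 81.916613 + (81.916613 − 90.690857)/15 = 81.331663
R(3,2) = 81.062812 + (81.062812 − 81.916613)/15 = 81.005892
R(4,2) = (16·81.001747 − 81.062812) / 15 = 80.997676
R(3,3) = 81.005892 + (81.005892 − 81.331663)/63 = 81.000721
R(4,3) = 80.997676 + (80.997676 − 81.005892)/63 = 80.997546
R(4,4) = (256·80.997546 − 81.000721) / 255 = 80.997534
(Column j=1 coincides with Simpson's rule on the same nodes.)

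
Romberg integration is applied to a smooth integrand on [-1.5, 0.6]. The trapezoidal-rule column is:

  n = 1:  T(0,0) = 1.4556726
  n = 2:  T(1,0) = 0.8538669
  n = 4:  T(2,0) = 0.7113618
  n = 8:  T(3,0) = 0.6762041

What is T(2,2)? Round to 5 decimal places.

T(1,1) = 0.8538669 + (0.8538669 − 1.4556726)/3 = 0.6532650
T(2,1) = 0.7113618 + (0.7113618 − 0.8538669)/3 = 0.6638601
T(2,2) = 0.6638601 + (0.6638601 − 0.6532650)/15 = 0.6645664

0.66457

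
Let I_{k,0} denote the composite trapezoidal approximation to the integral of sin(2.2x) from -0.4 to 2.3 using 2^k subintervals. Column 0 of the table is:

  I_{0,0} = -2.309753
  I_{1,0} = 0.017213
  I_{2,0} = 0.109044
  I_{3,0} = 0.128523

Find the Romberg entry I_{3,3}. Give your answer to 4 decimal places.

0.1353

Richardson extrapolation on the trapezoidal column (denominator 4−1=3):
I_{1,1} = 0.017213 + (0.017213 − (-2.309753))/3 = 0.792868
I_{2,1} = (4·0.109044 − 0.017213) / 3 = 0.139654
I_{3,1} = 0.128523 + (0.128523 − 0.109044)/3 = 0.135016
I_{2,2} = 0.139654 + (0.139654 − 0.792868)/15 = 0.096106
I_{3,2} = 0.135016 + (0.135016 − 0.139654)/15 = 0.134707
I_{3,3} = 0.134707 + (0.134707 − 0.096106)/63 = 0.135320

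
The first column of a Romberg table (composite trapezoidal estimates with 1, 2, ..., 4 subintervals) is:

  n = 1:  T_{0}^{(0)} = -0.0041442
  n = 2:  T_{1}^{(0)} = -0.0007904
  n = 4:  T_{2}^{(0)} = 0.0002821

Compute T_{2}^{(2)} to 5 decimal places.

0.00066

Richardson extrapolation on the trapezoidal column (denominator 4−1=3):
T_{1}^{(1)} = (4·(-0.0007904) − (-0.0041442)) / 3 = 0.0003275
T_{2}^{(1)} = (4·0.0002821 − (-0.0007904)) / 3 = 0.0006396
T_{2}^{(2)} = (16·0.0006396 − 0.0003275) / 15 = 0.0006604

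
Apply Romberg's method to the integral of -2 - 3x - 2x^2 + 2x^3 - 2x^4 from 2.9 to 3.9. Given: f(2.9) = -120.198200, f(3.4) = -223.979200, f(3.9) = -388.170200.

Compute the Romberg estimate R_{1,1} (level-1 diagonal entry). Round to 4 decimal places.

-234.0475

R_{0,0} (trapezoid, 1 panel, h=1.0000): -254.184200
R_{1,0} (trapezoid, 2 panels, h=0.5000): -239.081700
R_{1,1} = -239.081700 + (-239.081700 − (-254.184200))/3 = -234.047533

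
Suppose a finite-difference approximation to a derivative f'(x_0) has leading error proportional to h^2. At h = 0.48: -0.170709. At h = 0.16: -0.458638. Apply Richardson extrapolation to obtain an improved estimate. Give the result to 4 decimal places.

The leading error scales as h^2; refining by a factor of 3 reduces it by 3^2 = 9.
Extrapolated value = (9·A(h/3) − A(h)) / (9 − 1)
= (9·(-0.458638) − (-0.170709)) / 8
= -3.957033 / 8 = -0.494629

-0.4946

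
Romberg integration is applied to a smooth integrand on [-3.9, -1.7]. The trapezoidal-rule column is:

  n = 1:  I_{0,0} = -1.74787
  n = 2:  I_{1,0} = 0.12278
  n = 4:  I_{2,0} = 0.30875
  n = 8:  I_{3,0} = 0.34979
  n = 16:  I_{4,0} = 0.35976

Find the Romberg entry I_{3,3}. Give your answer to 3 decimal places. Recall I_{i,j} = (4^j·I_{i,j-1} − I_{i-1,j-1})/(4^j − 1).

0.363

Richardson extrapolation on the trapezoidal column (denominator 4−1=3):
I_{1,1} = 0.12278 + (0.12278 − (-1.74787))/3 = 0.74633
I_{2,1} = 0.30875 + (0.30875 − 0.12278)/3 = 0.37074
I_{3,1} = 0.34979 + (0.34979 − 0.30875)/3 = 0.36347
I_{2,2} = (16·0.37074 − 0.74633) / 15 = 0.34570
I_{3,2} = (16·0.36347 − 0.37074) / 15 = 0.36299
I_{3,3} = (64·0.36299 − 0.34570) / 63 = 0.36326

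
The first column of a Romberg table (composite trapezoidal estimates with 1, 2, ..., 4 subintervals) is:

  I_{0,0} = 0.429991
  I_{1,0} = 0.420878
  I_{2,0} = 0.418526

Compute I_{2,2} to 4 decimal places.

0.4177

Richardson extrapolation on the trapezoidal column (denominator 4−1=3):
I_{1,1} = 0.420878 + (0.420878 − 0.429991)/3 = 0.417840
I_{2,1} = 0.418526 + (0.418526 − 0.420878)/3 = 0.417742
I_{2,2} = (16·0.417742 − 0.417840) / 15 = 0.417735
(Column j=1 coincides with Simpson's rule on the same nodes.)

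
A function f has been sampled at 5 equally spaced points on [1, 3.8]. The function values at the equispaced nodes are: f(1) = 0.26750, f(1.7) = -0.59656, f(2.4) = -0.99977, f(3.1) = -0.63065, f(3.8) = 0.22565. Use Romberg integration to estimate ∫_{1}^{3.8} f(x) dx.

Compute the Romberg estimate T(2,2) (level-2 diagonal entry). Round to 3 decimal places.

-1.488

T(0,0) (trapezoid, 1 panel, h=2.8000): 0.69041
T(1,0) (trapezoid, 2 panels, h=1.4000): -1.05447
T(2,0) (trapezoid, 4 panels, h=0.7000): -1.38628
T(1,1) = -1.05447 + (-1.05447 − 0.69041)/3 = -1.63610
T(2,1) = -1.38628 + (-1.38628 − (-1.05447))/3 = -1.49688
T(2,2) = -1.49688 + (-1.49688 − (-1.63610))/15 = -1.48760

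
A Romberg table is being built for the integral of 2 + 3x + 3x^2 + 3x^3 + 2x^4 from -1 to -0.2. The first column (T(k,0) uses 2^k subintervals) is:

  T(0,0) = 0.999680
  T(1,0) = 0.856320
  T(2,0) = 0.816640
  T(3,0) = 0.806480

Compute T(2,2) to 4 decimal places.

Richardson extrapolation on the trapezoidal column (denominator 4−1=3):
T(1,1) = 0.856320 + (0.856320 − 0.999680)/3 = 0.808533
T(2,1) = 0.816640 + (0.816640 − 0.856320)/3 = 0.803413
T(2,2) = 0.803413 + (0.803413 − 0.808533)/15 = 0.803072

0.8031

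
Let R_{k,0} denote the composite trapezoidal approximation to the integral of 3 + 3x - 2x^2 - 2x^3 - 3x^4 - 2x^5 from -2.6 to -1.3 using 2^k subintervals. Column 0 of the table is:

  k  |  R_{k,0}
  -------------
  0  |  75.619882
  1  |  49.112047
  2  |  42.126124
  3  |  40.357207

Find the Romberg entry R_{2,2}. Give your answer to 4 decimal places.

39.7656

Richardson extrapolation on the trapezoidal column (denominator 4−1=3):
R_{1,1} = 49.112047 + (49.112047 − 75.619882)/3 = 40.276102
R_{2,1} = (4·42.126124 − 49.112047) / 3 = 39.797483
R_{2,2} = 39.797483 + (39.797483 − 40.276102)/15 = 39.765575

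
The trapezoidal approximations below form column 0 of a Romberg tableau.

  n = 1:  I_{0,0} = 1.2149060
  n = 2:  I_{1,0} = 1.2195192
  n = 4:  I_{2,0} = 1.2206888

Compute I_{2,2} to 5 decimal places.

I_{1,1} = 1.2195192 + (1.2195192 − 1.2149060)/3 = 1.2210569
I_{2,1} = (4·1.2206888 − 1.2195192) / 3 = 1.2210787
I_{2,2} = (16·1.2210787 − 1.2210569) / 15 = 1.2210802

1.22108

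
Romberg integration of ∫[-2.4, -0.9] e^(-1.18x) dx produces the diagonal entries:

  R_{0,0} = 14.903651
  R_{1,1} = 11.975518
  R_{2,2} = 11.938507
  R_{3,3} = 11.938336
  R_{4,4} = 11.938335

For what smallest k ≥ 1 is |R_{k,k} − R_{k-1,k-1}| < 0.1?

k = 2

|R_{1,1} − R_{0,0}| = 2.928133 ≥ 0.1
|R_{2,2} − R_{1,1}| = 0.037011 < 0.1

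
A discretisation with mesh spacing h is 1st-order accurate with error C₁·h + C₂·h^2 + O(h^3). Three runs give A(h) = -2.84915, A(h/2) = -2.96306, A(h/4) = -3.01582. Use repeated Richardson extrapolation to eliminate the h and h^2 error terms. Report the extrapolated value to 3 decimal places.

First eliminate the h term (factor 2^1 = 2):
  B₁ = (2·(-2.96306) − (-2.84915))/1 = -3.07697
  B₂ = (2·(-3.01582) − (-2.96306))/1 = -3.06858
Then eliminate the h^2 term (factor 2^2 = 4):
  (4·(-3.06858) − (-3.07697))/3 = -3.06578

-3.066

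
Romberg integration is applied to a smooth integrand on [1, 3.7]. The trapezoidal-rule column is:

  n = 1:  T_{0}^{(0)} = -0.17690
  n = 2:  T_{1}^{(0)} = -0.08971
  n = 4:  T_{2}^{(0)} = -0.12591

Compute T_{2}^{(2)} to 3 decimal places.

-0.143

Richardson extrapolation on the trapezoidal column (denominator 4−1=3):
T_{1}^{(1)} = -0.08971 + (-0.08971 − (-0.17690))/3 = -0.06065
T_{2}^{(1)} = (4·(-0.12591) − (-0.08971)) / 3 = -0.13798
T_{2}^{(2)} = (16·(-0.13798) − (-0.06065)) / 15 = -0.14314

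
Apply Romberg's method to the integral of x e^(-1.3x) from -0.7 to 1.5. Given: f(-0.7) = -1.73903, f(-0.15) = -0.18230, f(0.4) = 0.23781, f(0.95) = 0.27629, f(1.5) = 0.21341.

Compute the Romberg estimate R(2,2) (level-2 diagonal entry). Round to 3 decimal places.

R(0,0) (trapezoid, 1 panel, h=2.2000): -1.67818
R(1,0) (trapezoid, 2 panels, h=1.1000): -0.57750
R(2,0) (trapezoid, 4 panels, h=0.5500): -0.23706
R(1,1) = -0.57750 + (-0.57750 − (-1.67818))/3 = -0.21061
R(2,1) = -0.23706 + (-0.23706 − (-0.57750))/3 = -0.12358
R(2,2) = -0.12358 + (-0.12358 − (-0.21061))/15 = -0.11778

-0.118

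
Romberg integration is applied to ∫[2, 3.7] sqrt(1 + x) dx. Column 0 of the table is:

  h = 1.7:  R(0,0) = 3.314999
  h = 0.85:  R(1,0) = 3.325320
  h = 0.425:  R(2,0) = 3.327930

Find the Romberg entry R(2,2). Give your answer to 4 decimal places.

3.3288

Richardson extrapolation on the trapezoidal column (denominator 4−1=3):
R(1,1) = 3.325320 + (3.325320 − 3.314999)/3 = 3.328760
R(2,1) = (4·3.327930 − 3.325320) / 3 = 3.328800
R(2,2) = (16·3.328800 − 3.328760) / 15 = 3.328803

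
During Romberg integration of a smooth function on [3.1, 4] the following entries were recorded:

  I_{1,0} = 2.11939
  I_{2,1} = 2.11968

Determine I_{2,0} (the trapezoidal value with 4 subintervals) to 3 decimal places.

From I_{2,1} = (4·I_{2,0} − I_{1,0})/3, solve for I_{2,0}:
4·I_{2,0} = 3·2.11968 + 2.11939 = 8.47843
I_{2,0} = 2.11961

2.120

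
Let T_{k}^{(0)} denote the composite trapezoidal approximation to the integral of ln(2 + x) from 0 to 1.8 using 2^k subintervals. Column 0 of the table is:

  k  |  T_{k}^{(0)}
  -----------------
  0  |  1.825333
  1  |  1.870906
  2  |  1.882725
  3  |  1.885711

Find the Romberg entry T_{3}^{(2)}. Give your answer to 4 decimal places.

Richardson extrapolation on the trapezoidal column (denominator 4−1=3):
T_{2}^{(1)} = 1.882725 + (1.882725 − 1.870906)/3 = 1.886665
T_{3}^{(1)} = (4·1.885711 − 1.882725) / 3 = 1.886706
T_{3}^{(2)} = (16·1.886706 − 1.886665) / 15 = 1.886709

1.8867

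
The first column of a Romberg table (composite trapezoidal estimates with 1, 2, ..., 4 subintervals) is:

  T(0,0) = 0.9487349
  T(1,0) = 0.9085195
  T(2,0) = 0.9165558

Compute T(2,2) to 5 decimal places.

0.92084

T(1,1) = (4·0.9085195 − 0.9487349) / 3 = 0.8951144
T(2,1) = (4·0.9165558 − 0.9085195) / 3 = 0.9192346
T(2,2) = 0.9192346 + (0.9192346 − 0.8951144)/15 = 0.9208426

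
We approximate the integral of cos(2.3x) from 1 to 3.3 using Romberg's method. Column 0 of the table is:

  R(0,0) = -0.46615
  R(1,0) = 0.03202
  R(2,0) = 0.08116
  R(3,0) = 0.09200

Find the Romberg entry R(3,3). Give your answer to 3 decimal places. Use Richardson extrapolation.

0.096

Richardson extrapolation on the trapezoidal column (denominator 4−1=3):
R(1,1) = 0.03202 + (0.03202 − (-0.46615))/3 = 0.19808
R(2,1) = (4·0.08116 − 0.03202) / 3 = 0.09754
R(3,1) = (4·0.09200 − 0.08116) / 3 = 0.09561
R(2,2) = (16·0.09754 − 0.19808) / 15 = 0.09084
R(3,2) = (16·0.09561 − 0.09754) / 15 = 0.09548
R(3,3) = 0.09548 + (0.09548 − 0.09084)/63 = 0.09555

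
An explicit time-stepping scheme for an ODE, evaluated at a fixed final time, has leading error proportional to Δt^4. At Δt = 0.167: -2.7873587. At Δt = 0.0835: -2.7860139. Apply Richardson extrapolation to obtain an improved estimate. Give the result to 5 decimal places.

-2.78592

The leading error scales as Δt^4; refining by a factor of 2 reduces it by 2^4 = 16.
Extrapolated value = (16·A(Δt/2) − A(Δt)) / (16 − 1)
= (16·(-2.7860139) − (-2.7873587)) / 15
= -41.7888637 / 15 = -2.7859242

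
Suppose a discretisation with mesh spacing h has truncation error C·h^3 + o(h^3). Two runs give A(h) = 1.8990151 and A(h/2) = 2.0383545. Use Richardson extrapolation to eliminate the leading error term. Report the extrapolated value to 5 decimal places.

Extrapolated value = (8·A(h/2) − A(h)) / (8 − 1)
= (8·2.0383545 − 1.8990151) / 7
= 14.4078209 / 7 = 2.0582601

2.05826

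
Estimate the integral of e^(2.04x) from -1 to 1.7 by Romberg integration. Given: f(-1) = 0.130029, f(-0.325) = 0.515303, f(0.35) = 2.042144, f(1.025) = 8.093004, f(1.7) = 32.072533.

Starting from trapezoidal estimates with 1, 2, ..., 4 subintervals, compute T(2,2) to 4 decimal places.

15.7617

T(0,0) (trapezoid, 1 panel, h=2.7000): 43.473459
T(1,0) (trapezoid, 2 panels, h=1.3500): 24.493624
T(2,0) (trapezoid, 4 panels, h=0.6750): 18.057419
T(1,1) = 24.493624 + (24.493624 − 43.473459)/3 = 18.167012
T(2,1) = 18.057419 + (18.057419 − 24.493624)/3 = 15.912017
T(2,2) = 15.912017 + (15.912017 − 18.167012)/15 = 15.761684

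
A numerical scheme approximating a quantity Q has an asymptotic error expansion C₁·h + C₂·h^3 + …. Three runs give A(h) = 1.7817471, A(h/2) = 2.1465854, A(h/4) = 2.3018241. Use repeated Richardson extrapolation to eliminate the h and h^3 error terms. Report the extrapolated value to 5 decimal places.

First eliminate the h term (factor 2^1 = 2):
  B₁ = (2·2.1465854 − 1.7817471)/1 = 2.5114237
  B₂ = (2·2.3018241 − 2.1465854)/1 = 2.4570628
Then eliminate the h^3 term (factor 2^3 = 8):
  (8·2.4570628 − 2.5114237)/7 = 2.4492970

2.44930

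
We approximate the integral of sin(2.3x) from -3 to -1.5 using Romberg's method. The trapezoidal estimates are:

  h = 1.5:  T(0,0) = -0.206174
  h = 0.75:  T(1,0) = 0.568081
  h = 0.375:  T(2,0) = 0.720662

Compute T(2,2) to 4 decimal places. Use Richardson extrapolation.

T(1,1) = 0.568081 + (0.568081 − (-0.206174))/3 = 0.826166
T(2,1) = (4·0.720662 − 0.568081) / 3 = 0.771522
T(2,2) = 0.771522 + (0.771522 − 0.826166)/15 = 0.767879

0.7679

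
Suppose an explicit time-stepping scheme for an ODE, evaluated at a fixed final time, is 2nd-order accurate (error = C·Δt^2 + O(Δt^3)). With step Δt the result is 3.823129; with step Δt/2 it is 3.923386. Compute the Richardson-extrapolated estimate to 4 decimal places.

3.9568

The leading error scales as Δt^2; refining by a factor of 2 reduces it by 2^2 = 4.
Extrapolated value = (4·A(Δt/2) − A(Δt)) / (4 − 1)
= (4·3.923386 − 3.823129) / 3
= 11.870415 / 3 = 3.956805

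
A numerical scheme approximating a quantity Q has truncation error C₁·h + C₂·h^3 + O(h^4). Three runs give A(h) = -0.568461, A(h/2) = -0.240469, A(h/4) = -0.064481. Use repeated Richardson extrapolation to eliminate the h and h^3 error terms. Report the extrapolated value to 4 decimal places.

First eliminate the h term (factor 2^1 = 2):
  B₁ = (2·(-0.240469) − (-0.568461))/1 = 0.087523
  B₂ = (2·(-0.064481) − (-0.240469))/1 = 0.111507
Then eliminate the h^3 term (factor 2^3 = 8):
  (8·0.111507 − 0.087523)/7 = 0.114933

0.1149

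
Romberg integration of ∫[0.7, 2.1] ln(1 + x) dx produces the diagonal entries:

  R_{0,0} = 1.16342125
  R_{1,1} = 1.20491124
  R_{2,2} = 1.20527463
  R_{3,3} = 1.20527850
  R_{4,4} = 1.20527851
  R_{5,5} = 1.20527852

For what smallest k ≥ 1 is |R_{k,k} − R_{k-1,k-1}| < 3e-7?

k = 4

|R_{1,1} − R_{0,0}| = 0.04148999 ≥ 3e-7
|R_{2,2} − R_{1,1}| = 0.00036339 ≥ 3e-7
|R_{3,3} − R_{2,2}| = 0.00000387 ≥ 3e-7
|R_{4,4} − R_{3,3}| = 0.00000001 < 3e-7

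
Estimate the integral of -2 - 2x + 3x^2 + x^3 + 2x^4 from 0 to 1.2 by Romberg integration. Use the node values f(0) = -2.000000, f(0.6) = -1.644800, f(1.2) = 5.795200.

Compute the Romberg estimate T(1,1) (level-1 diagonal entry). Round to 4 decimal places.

-0.5568

T(0,0) (trapezoid, 1 panel, h=1.2000): 2.277120
T(1,0) (trapezoid, 2 panels, h=0.6000): 0.151680
T(1,1) = 0.151680 + (0.151680 − 2.277120)/3 = -0.556800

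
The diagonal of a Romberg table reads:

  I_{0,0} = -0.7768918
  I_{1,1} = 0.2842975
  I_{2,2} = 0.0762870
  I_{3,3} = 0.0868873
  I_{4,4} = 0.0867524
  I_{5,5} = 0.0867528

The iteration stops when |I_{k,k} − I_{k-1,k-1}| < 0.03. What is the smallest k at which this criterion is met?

k = 3

|I_{1,1} − I_{0,0}| = 1.0611893 ≥ 0.03
|I_{2,2} − I_{1,1}| = 0.2080105 ≥ 0.03
|I_{3,3} − I_{2,2}| = 0.0106003 < 0.03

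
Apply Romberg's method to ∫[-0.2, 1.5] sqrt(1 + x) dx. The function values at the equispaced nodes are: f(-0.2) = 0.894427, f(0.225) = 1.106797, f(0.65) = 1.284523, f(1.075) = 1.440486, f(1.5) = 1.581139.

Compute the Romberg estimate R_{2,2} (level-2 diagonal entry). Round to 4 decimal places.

R_{0,0} (trapezoid, 1 panel, h=1.7000): 2.104231
R_{1,0} (trapezoid, 2 panels, h=0.8500): 2.143960
R_{2,0} (trapezoid, 4 panels, h=0.4250): 2.154575
R_{1,1} = 2.143960 + (2.143960 − 2.104231)/3 = 2.157203
R_{2,1} = 2.154575 + (2.154575 − 2.143960)/3 = 2.158113
R_{2,2} = 2.158113 + (2.158113 − 2.157203)/15 = 2.158174

2.1582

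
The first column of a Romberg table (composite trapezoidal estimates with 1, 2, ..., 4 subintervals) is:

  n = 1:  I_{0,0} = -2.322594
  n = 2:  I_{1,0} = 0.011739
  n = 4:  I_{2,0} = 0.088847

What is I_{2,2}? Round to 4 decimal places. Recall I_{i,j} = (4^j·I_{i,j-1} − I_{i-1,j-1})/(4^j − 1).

I_{1,1} = (4·0.011739 − (-2.322594)) / 3 = 0.789850
I_{2,1} = (4·0.088847 − 0.011739) / 3 = 0.114550
I_{2,2} = (16·0.114550 − 0.789850) / 15 = 0.069530

0.0695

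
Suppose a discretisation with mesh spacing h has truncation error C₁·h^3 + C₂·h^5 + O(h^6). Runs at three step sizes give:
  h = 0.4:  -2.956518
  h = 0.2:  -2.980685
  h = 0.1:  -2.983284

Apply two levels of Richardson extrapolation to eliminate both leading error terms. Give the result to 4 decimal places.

-2.9836

First eliminate the h^3 term (factor 2^3 = 8):
  B₁ = (8·(-2.980685) − (-2.956518))/7 = -2.984137
  B₂ = (8·(-2.983284) − (-2.980685))/7 = -2.983655
Then eliminate the h^5 term (factor 2^5 = 32):
  (32·(-2.983655) − (-2.984137))/31 = -2.983639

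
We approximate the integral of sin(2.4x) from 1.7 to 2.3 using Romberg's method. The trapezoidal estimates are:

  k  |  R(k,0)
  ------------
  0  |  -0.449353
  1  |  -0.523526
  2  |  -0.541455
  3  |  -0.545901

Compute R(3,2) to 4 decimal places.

R(2,1) = (4·(-0.541455) − (-0.523526)) / 3 = -0.547431
R(3,1) = -0.545901 + (-0.545901 − (-0.541455))/3 = -0.547383
R(3,2) = -0.547383 + (-0.547383 − (-0.547431))/15 = -0.547380
(Column j=1 coincides with Simpson's rule on the same nodes.)

-0.5474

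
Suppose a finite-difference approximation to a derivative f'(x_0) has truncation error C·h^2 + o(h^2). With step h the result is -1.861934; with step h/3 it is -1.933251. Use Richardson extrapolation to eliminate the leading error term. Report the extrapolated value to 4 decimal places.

-1.9422

The leading error scales as h^2; refining by a factor of 3 reduces it by 3^2 = 9.
Extrapolated value = (9·A(h/3) − A(h)) / (9 − 1)
= (9·(-1.933251) − (-1.861934)) / 8
= -15.537325 / 8 = -1.942166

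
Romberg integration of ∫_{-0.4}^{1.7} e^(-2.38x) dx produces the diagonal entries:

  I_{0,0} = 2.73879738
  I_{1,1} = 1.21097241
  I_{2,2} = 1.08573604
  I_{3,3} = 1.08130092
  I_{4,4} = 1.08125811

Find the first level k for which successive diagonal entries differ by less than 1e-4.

k = 4

|I_{1,1} − I_{0,0}| = 1.52782497 ≥ 1e-4
|I_{2,2} − I_{1,1}| = 0.12523637 ≥ 1e-4
|I_{3,3} − I_{2,2}| = 0.00443512 ≥ 1e-4
|I_{4,4} − I_{3,3}| = 0.00004281 < 1e-4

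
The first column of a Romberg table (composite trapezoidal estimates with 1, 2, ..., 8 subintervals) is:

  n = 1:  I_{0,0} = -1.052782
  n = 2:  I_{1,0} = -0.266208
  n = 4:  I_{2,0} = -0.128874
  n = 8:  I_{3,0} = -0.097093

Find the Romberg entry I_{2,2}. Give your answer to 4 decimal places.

I_{1,1} = -0.266208 + (-0.266208 − (-1.052782))/3 = -0.004017
I_{2,1} = (4·(-0.128874) − (-0.266208)) / 3 = -0.083096
I_{2,2} = -0.083096 + (-0.083096 − (-0.004017))/15 = -0.088368
(Column j=1 coincides with Simpson's rule on the same nodes.)

-0.0884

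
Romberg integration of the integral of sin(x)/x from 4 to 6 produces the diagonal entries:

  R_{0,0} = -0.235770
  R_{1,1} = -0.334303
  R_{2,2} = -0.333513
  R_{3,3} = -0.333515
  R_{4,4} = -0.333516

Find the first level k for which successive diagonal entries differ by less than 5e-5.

k = 3

|R_{1,1} − R_{0,0}| = 0.098533 ≥ 5e-5
|R_{2,2} − R_{1,1}| = 0.000790 ≥ 5e-5
|R_{3,3} − R_{2,2}| = 0.000002 < 5e-5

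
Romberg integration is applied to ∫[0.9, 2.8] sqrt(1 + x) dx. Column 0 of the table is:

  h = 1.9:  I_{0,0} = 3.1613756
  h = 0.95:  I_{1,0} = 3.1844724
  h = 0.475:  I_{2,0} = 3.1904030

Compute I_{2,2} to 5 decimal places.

Richardson extrapolation on the trapezoidal column (denominator 4−1=3):
I_{1,1} = (4·3.1844724 − 3.1613756) / 3 = 3.1921713
I_{2,1} = 3.1904030 + (3.1904030 − 3.1844724)/3 = 3.1923799
I_{2,2} = 3.1923799 + (3.1923799 − 3.1921713)/15 = 3.1923938

3.19239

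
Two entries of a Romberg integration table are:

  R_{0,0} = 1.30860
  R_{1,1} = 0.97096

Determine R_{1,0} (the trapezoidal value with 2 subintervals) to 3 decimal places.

From R_{1,1} = (4·R_{1,0} − R_{0,0})/3, solve for R_{1,0}:
4·R_{1,0} = 3·0.97096 + 1.30860 = 4.22148
R_{1,0} = 1.05537

1.055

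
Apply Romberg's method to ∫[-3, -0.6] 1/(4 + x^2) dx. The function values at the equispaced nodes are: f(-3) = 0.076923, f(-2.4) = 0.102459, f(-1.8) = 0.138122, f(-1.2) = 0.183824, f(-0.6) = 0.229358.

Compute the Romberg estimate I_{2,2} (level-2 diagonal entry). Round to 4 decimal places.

I_{0,0} (trapezoid, 1 panel, h=2.4000): 0.367537
I_{1,0} (trapezoid, 2 panels, h=1.2000): 0.349515
I_{2,0} (trapezoid, 4 panels, h=0.6000): 0.346527
I_{1,1} = 0.349515 + (0.349515 − 0.367537)/3 = 0.343508
I_{2,1} = 0.346527 + (0.346527 − 0.349515)/3 = 0.345531
I_{2,2} = 0.345531 + (0.345531 − 0.343508)/15 = 0.345666

0.3457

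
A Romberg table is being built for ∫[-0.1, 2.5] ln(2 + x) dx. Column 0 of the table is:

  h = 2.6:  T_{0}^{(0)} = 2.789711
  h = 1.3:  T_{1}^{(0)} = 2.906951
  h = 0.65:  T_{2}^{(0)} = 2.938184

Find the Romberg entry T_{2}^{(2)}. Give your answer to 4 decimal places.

T_{1}^{(1)} = (4·2.906951 − 2.789711) / 3 = 2.946031
T_{2}^{(1)} = (4·2.938184 − 2.906951) / 3 = 2.948595
T_{2}^{(2)} = (16·2.948595 − 2.946031) / 15 = 2.948766

2.9488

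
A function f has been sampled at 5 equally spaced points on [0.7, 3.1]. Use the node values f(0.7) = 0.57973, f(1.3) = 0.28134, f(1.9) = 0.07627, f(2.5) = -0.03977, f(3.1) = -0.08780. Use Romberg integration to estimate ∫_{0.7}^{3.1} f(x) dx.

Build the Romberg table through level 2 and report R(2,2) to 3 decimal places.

0.322

R(0,0) (trapezoid, 1 panel, h=2.4000): 0.59032
R(1,0) (trapezoid, 2 panels, h=1.2000): 0.38668
R(2,0) (trapezoid, 4 panels, h=0.6000): 0.33828
R(1,1) = 0.38668 + (0.38668 − 0.59032)/3 = 0.31880
R(2,1) = 0.33828 + (0.33828 − 0.38668)/3 = 0.32215
R(2,2) = 0.32215 + (0.32215 − 0.31880)/15 = 0.32237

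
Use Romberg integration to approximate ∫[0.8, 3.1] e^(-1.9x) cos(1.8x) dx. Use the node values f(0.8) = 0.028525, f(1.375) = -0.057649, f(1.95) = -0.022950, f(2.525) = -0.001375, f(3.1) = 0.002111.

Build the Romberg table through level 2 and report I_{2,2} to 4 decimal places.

I_{0,0} (trapezoid, 1 panel, h=2.3000): 0.035231
I_{1,0} (trapezoid, 2 panels, h=1.1500): -0.008777
I_{2,0} (trapezoid, 4 panels, h=0.5750): -0.038327
I_{1,1} = -0.008777 + (-0.008777 − 0.035231)/3 = -0.023446
I_{2,1} = -0.038327 + (-0.038327 − (-0.008777))/3 = -0.048177
I_{2,2} = -0.048177 + (-0.048177 − (-0.023446))/15 = -0.049826

-0.0498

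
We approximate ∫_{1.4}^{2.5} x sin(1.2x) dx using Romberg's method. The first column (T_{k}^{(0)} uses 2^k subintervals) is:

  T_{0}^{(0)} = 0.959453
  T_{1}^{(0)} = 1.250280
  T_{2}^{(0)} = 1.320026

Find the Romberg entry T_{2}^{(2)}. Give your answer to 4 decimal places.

Richardson extrapolation on the trapezoidal column (denominator 4−1=3):
T_{1}^{(1)} = (4·1.250280 − 0.959453) / 3 = 1.347222
T_{2}^{(1)} = (4·1.320026 − 1.250280) / 3 = 1.343275
T_{2}^{(2)} = 1.343275 + (1.343275 − 1.347222)/15 = 1.343012

1.3430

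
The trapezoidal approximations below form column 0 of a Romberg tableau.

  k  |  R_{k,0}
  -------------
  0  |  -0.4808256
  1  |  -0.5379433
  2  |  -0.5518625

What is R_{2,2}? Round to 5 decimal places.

R_{1,1} = (4·(-0.5379433) − (-0.4808256)) / 3 = -0.5569825
R_{2,1} = (4·(-0.5518625) − (-0.5379433)) / 3 = -0.5565022
R_{2,2} = -0.5565022 + (-0.5565022 − (-0.5569825))/15 = -0.5564702

-0.55647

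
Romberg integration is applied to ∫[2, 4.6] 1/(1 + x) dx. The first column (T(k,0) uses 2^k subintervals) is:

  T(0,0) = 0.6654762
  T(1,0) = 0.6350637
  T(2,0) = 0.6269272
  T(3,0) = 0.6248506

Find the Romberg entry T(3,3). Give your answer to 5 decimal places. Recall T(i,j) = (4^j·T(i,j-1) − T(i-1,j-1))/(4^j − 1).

0.62415

Richardson extrapolation on the trapezoidal column (denominator 4−1=3):
T(1,1) = (4·0.6350637 − 0.6654762) / 3 = 0.6249262
T(2,1) = (4·0.6269272 − 0.6350637) / 3 = 0.6242150
T(3,1) = 0.6248506 + (0.6248506 − 0.6269272)/3 = 0.6241584
T(2,2) = 0.6242150 + (0.6242150 − 0.6249262)/15 = 0.6241676
T(3,2) = 0.6241584 + (0.6241584 − 0.6242150)/15 = 0.6241546
T(3,3) = (64·0.6241546 − 0.6241676) / 63 = 0.6241544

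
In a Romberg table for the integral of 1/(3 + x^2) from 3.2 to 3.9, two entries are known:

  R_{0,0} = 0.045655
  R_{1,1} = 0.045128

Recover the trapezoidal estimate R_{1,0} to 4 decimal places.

0.0453

From R_{1,1} = (4·R_{1,0} − R_{0,0})/3, solve for R_{1,0}:
4·R_{1,0} = 3·0.045128 + 0.045655 = 0.181039
R_{1,0} = 0.045260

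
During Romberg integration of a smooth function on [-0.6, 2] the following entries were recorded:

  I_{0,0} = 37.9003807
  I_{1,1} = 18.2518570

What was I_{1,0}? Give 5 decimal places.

23.16399

From I_{1,1} = (4·I_{1,0} − I_{0,0})/3, solve for I_{1,0}:
4·I_{1,0} = 3·18.2518570 + 37.9003807 = 92.6559517
I_{1,0} = 23.1639879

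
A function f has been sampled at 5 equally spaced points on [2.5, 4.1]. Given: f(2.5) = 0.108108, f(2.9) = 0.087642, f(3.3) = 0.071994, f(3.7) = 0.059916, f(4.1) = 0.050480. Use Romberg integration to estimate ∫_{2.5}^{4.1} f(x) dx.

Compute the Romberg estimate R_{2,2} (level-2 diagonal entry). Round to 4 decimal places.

R_{0,0} (trapezoid, 1 panel, h=1.6000): 0.126870
R_{1,0} (trapezoid, 2 panels, h=0.8000): 0.121030
R_{2,0} (trapezoid, 4 panels, h=0.4000): 0.119538
R_{1,1} = 0.121030 + (0.121030 − 0.126870)/3 = 0.119083
R_{2,1} = 0.119538 + (0.119538 − 0.121030)/3 = 0.119041
R_{2,2} = 0.119041 + (0.119041 − 0.119083)/15 = 0.119038

0.1190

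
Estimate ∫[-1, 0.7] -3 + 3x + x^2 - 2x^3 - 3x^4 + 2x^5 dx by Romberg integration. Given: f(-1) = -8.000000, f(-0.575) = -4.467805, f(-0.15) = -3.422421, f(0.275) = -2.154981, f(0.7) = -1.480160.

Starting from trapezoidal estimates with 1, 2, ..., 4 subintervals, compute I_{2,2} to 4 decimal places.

-6.0323

I_{0,0} (trapezoid, 1 panel, h=1.7000): -8.058136
I_{1,0} (trapezoid, 2 panels, h=0.8500): -6.938126
I_{2,0} (trapezoid, 4 panels, h=0.4250): -6.283747
I_{1,1} = -6.938126 + (-6.938126 − (-8.058136))/3 = -6.564789
I_{2,1} = -6.283747 + (-6.283747 − (-6.938126))/3 = -6.065621
I_{2,2} = -6.065621 + (-6.065621 − (-6.564789))/15 = -6.032343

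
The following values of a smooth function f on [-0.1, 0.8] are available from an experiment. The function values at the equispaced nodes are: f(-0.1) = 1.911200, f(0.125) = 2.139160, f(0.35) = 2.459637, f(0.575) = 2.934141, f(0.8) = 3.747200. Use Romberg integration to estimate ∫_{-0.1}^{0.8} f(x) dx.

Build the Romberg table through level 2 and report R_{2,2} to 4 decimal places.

R_{0,0} (trapezoid, 1 panel, h=0.9000): 2.546280
R_{1,0} (trapezoid, 2 panels, h=0.4500): 2.379977
R_{2,0} (trapezoid, 4 panels, h=0.2250): 2.331481
R_{1,1} = 2.379977 + (2.379977 − 2.546280)/3 = 2.324543
R_{2,1} = 2.331481 + (2.331481 − 2.379977)/3 = 2.315316
R_{2,2} = 2.315316 + (2.315316 − 2.324543)/15 = 2.314701

2.3147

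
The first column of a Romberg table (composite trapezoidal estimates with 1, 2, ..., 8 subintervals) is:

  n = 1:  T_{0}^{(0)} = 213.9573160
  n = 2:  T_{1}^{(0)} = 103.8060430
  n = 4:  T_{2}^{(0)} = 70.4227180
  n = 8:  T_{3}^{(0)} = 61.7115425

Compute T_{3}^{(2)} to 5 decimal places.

T_{2}^{(1)} = 70.4227180 + (70.4227180 − 103.8060430)/3 = 59.2949430
T_{3}^{(1)} = (4·61.7115425 − 70.4227180) / 3 = 58.8078173
T_{3}^{(2)} = 58.8078173 + (58.8078173 − 59.2949430)/15 = 58.7753423

58.77534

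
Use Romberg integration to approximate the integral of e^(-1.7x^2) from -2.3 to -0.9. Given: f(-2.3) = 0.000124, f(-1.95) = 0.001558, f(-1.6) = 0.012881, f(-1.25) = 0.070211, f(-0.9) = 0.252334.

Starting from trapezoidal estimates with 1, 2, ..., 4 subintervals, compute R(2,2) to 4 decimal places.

0.0656

R(0,0) (trapezoid, 1 panel, h=1.4000): 0.176721
R(1,0) (trapezoid, 2 panels, h=0.7000): 0.097377
R(2,0) (trapezoid, 4 panels, h=0.3500): 0.073808
R(1,1) = 0.097377 + (0.097377 − 0.176721)/3 = 0.070929
R(2,1) = 0.073808 + (0.073808 − 0.097377)/3 = 0.065952
R(2,2) = 0.065952 + (0.065952 − 0.070929)/15 = 0.065620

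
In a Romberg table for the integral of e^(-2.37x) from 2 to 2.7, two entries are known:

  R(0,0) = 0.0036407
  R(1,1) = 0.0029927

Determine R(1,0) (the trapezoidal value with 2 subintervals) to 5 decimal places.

0.00315

From R(1,1) = (4·R(1,0) − R(0,0))/3, solve for R(1,0):
4·R(1,0) = 3·0.0029927 + 0.0036407 = 0.0126188
R(1,0) = 0.0031547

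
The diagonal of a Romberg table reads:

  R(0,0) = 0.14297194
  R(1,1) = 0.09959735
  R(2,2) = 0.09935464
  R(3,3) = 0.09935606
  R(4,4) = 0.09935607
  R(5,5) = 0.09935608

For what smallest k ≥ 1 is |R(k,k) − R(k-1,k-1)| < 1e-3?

|R(1,1) − R(0,0)| = 0.04337459 ≥ 1e-3
|R(2,2) − R(1,1)| = 0.00024271 < 1e-3

k = 2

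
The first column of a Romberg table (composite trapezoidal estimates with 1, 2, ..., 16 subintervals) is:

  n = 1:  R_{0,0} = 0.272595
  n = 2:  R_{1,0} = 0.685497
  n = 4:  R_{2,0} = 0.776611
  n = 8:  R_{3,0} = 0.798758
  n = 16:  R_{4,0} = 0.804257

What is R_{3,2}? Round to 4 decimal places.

0.8061

Richardson extrapolation on the trapezoidal column (denominator 4−1=3):
R_{2,1} = 0.776611 + (0.776611 − 0.685497)/3 = 0.806982
R_{3,1} = 0.798758 + (0.798758 − 0.776611)/3 = 0.806140
R_{3,2} = 0.806140 + (0.806140 − 0.806982)/15 = 0.806084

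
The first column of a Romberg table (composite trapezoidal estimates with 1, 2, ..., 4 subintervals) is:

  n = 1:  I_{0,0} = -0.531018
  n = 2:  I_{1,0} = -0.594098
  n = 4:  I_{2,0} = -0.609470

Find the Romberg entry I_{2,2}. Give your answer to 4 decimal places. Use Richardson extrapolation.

I_{1,1} = (4·(-0.594098) − (-0.531018)) / 3 = -0.615125
I_{2,1} = (4·(-0.609470) − (-0.594098)) / 3 = -0.614594
I_{2,2} = -0.614594 + (-0.614594 − (-0.615125))/15 = -0.614559

-0.6146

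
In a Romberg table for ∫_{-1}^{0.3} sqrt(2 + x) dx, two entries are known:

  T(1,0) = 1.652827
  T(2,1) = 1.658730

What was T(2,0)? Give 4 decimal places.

1.6573

From T(2,1) = (4·T(2,0) − T(1,0))/3, solve for T(2,0):
4·T(2,0) = 3·1.658730 + 1.652827 = 6.629017
T(2,0) = 1.657254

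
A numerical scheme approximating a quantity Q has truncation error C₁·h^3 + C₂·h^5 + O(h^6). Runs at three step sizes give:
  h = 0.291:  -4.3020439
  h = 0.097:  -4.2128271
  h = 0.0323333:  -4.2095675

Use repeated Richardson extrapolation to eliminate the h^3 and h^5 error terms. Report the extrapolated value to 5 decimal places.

-4.20944

First eliminate the h^3 term (factor 3^3 = 27):
  B₁ = (27·(-4.2128271) − (-4.3020439))/26 = -4.2093957
  B₂ = (27·(-4.2095675) − (-4.2128271))/26 = -4.2094421
Then eliminate the h^5 term (factor 3^5 = 243):
  (243·(-4.2094421) − (-4.2093957))/242 = -4.2094423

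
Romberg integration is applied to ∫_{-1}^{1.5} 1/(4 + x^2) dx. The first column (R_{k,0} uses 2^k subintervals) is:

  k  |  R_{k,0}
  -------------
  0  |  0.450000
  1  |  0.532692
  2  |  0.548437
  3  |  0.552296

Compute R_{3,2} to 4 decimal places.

Richardson extrapolation on the trapezoidal column (denominator 4−1=3):
R_{2,1} = (4·0.548437 − 0.532692) / 3 = 0.553685
R_{3,1} = 0.552296 + (0.552296 − 0.548437)/3 = 0.553582
R_{3,2} = 0.553582 + (0.553582 − 0.553685)/15 = 0.553575
(Column j=1 coincides with Simpson's rule on the same nodes.)

0.5536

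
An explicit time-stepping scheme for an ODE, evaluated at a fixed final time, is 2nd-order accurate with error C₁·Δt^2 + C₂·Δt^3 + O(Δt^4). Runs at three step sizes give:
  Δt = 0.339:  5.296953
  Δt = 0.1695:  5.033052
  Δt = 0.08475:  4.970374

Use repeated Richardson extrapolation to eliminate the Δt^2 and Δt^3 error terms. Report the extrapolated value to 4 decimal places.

First eliminate the Δt^2 term (factor 2^2 = 4):
  B₁ = (4·5.033052 − 5.296953)/3 = 4.945085
  B₂ = (4·4.970374 − 5.033052)/3 = 4.949481
Then eliminate the Δt^3 term (factor 2^3 = 8):
  (8·4.949481 − 4.945085)/7 = 4.950109

4.9501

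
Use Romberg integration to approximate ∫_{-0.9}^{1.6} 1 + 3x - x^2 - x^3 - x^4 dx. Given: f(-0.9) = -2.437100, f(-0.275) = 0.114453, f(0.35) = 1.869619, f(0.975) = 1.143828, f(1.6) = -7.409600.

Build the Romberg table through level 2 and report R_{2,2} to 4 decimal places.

R_{0,0} (trapezoid, 1 panel, h=2.5000): -12.308375
R_{1,0} (trapezoid, 2 panels, h=1.2500): -3.817164
R_{2,0} (trapezoid, 4 panels, h=0.6250): -1.122156
R_{1,1} = -3.817164 + (-3.817164 − (-12.308375))/3 = -0.986760
R_{2,1} = -1.122156 + (-1.122156 − (-3.817164))/3 = -0.223820
R_{2,2} = -0.223820 + (-0.223820 − (-0.986760))/15 = -0.172957

-0.1730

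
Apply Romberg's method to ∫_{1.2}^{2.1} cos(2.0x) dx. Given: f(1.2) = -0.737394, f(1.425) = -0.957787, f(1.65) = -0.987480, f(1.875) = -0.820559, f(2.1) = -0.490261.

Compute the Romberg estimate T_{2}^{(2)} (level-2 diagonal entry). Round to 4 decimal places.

T_{0}^{(0)} (trapezoid, 1 panel, h=0.9000): -0.552445
T_{1}^{(0)} (trapezoid, 2 panels, h=0.4500): -0.720588
T_{2}^{(0)} (trapezoid, 4 panels, h=0.2250): -0.760422
T_{1}^{(1)} = -0.720588 + (-0.720588 − (-0.552445))/3 = -0.776636
T_{2}^{(1)} = -0.760422 + (-0.760422 − (-0.720588))/3 = -0.773700
T_{2}^{(2)} = -0.773700 + (-0.773700 − (-0.776636))/15 = -0.773504

-0.7735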